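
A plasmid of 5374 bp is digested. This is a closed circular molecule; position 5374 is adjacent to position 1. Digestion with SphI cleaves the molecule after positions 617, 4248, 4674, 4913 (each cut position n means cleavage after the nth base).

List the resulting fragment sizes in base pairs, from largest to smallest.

Circular molecule, 4 cuts → 4 fragments:
  4248 − 617 = 3631 bp
  4674 − 4248 = 426 bp
  4913 − 4674 = 239 bp
  wrap: 5374 − 4913 + 617 = 1078 bp
Sorted largest to smallest: 3631, 1078, 426, 239 bp.

3631, 1078, 426, 239 bp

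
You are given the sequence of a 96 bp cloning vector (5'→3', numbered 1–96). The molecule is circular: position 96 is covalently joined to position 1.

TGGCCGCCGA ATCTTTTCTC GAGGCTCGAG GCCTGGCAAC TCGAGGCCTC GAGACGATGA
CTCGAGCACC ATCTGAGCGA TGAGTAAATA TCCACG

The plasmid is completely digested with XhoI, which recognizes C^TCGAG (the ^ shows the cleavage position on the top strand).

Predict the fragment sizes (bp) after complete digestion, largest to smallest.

XhoI sites (CTCGAG) start at positions 18, 25, 40, 48, 61.
XhoI cuts after the first base of each site, so after positions 18, 25, 40, 48, 61.
Circular molecule, 5 cuts → 5 fragments:
  19–25 → 7 bp
  26–40 → 15 bp
  41–48 → 8 bp
  49–61 → 13 bp
  62–96 then 1–18 → 35 + 18 = 53 bp
Sorted largest to smallest: 53, 15, 13, 8, 7 bp.

53, 15, 13, 8, 7 bp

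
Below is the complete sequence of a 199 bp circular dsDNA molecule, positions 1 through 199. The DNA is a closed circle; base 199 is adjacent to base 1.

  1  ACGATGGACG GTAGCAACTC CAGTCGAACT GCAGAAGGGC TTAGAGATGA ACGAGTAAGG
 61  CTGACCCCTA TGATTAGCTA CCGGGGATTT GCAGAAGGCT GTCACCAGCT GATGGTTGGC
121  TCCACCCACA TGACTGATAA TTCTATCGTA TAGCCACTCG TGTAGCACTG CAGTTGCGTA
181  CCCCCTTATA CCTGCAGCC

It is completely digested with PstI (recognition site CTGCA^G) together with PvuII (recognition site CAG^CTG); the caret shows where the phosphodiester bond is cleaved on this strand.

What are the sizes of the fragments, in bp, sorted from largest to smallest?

75, 64, 36, 24 bp

PstI sites (CTGCAG) start at positions 29, 168, 192.
PstI cuts after base 5 of each site (before the last base), so after positions 33, 172, 196.
The PvuII site (CAGCTG) starts at position 106.
PvuII cuts after base 3 of each site, so after position 108.
Combined cut positions: 33, 108, 172, 196.
Circular molecule, 4 cuts → 4 fragments:
  34–108 → 75 bp
  109–172 → 64 bp
  173–196 → 24 bp
  197–199 then 1–33 → 3 + 33 = 36 bp
Sorted largest to smallest: 75, 64, 36, 24 bp.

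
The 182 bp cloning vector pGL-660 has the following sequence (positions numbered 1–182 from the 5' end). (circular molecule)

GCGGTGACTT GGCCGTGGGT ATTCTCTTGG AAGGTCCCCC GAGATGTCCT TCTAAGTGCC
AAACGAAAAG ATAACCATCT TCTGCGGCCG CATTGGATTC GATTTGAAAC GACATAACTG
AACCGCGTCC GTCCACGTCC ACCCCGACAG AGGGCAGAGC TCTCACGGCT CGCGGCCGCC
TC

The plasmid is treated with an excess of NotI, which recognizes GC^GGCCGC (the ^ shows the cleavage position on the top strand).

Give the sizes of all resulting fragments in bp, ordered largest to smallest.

94, 88 bp

NotI sites (GCGGCCGC) start at positions 84, 172.
NotI cuts after base 2 of each site, so after positions 85, 173.
Circular molecule, 2 cuts → 2 fragments:
  86–173 → 88 bp
  174–182 then 1–85 → 9 + 85 = 94 bp
Sorted largest to smallest: 94, 88 bp.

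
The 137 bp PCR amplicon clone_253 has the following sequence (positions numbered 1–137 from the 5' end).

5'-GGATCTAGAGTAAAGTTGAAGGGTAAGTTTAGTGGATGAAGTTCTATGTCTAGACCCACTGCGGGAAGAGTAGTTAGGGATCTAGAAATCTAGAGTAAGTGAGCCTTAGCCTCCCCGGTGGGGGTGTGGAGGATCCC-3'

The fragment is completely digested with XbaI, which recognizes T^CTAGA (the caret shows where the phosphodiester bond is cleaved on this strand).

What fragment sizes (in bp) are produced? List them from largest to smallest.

XbaI sites (TCTAGA) start at positions 4, 49, 81, 89.
XbaI cuts after the first base of each site, so after positions 4, 49, 81, 89.
Linear molecule, 4 cuts → 5 fragments:
  1–4 → 4 bp
  5–49 → 45 bp
  50–81 → 32 bp
  82–89 → 8 bp
  90–137 → 48 bp
Sorted largest to smallest: 48, 45, 32, 8, 4 bp.

48, 45, 32, 8, 4 bp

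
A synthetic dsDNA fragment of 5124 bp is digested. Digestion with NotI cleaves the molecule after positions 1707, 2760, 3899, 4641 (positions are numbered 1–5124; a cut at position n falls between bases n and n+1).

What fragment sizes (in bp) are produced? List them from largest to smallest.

Linear molecule, 4 cuts → 5 fragments:
  1707 − 0 = 1707 bp
  2760 − 1707 = 1053 bp
  3899 − 2760 = 1139 bp
  4641 − 3899 = 742 bp
  5124 − 4641 = 483 bp
Sorted largest to smallest: 1707, 1139, 1053, 742, 483 bp.

1707, 1139, 1053, 742, 483 bp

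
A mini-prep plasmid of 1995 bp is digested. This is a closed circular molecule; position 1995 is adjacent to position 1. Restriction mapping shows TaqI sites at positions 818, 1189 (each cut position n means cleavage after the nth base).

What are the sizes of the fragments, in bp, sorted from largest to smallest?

Circular molecule, 2 cuts → 2 fragments:
  1189 − 818 = 371 bp
  wrap: 1995 − 1189 + 818 = 1624 bp
Sorted largest to smallest: 1624, 371 bp.

1624, 371 bp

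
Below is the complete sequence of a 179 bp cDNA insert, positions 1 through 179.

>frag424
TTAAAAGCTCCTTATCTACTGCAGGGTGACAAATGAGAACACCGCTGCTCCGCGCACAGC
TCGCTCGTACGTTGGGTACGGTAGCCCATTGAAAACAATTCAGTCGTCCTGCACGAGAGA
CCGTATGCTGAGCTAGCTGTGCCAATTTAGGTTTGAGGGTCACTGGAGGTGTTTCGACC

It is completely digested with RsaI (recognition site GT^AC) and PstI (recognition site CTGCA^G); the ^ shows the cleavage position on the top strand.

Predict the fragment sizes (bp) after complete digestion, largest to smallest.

RsaI sites (GTAC) start at positions 67, 76.
RsaI cuts after base 2 of each site, so after positions 68, 77.
The PstI site (CTGCAG) starts at position 19.
PstI cuts after base 5 of each site (before the last base), so after position 23.
Combined cut positions: 23, 68, 77.
Linear molecule, 3 cuts → 4 fragments:
  1–23 → 23 bp
  24–68 → 45 bp
  69–77 → 9 bp
  78–179 → 102 bp
Sorted largest to smallest: 102, 45, 23, 9 bp.

102, 45, 23, 9 bp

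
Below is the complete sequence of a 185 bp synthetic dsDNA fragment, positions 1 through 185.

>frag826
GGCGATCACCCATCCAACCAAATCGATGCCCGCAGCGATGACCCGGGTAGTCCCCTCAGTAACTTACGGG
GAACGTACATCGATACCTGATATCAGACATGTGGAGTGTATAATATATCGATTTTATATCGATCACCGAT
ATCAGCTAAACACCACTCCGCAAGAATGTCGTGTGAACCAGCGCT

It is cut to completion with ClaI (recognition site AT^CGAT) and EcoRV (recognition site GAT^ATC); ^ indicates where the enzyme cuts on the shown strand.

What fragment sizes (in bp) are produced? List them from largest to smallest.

57, 45, 27, 23, 11, 11, 11 bp

ClaI sites (ATCGAT) start at positions 22, 79, 117, 128.
ClaI cuts after base 2 of each site, so after positions 23, 80, 118, 129.
EcoRV sites (GATATC) start at positions 89, 138.
EcoRV cuts after base 3 of each site, so after positions 91, 140.
Combined cut positions: 23, 80, 91, 118, 129, 140.
Linear molecule, 6 cuts → 7 fragments:
  1–23 → 23 bp
  24–80 → 57 bp
  81–91 → 11 bp
  92–118 → 27 bp
  119–129 → 11 bp
  130–140 → 11 bp
  141–185 → 45 bp
Sorted largest to smallest: 57, 45, 27, 23, 11, 11, 11 bp.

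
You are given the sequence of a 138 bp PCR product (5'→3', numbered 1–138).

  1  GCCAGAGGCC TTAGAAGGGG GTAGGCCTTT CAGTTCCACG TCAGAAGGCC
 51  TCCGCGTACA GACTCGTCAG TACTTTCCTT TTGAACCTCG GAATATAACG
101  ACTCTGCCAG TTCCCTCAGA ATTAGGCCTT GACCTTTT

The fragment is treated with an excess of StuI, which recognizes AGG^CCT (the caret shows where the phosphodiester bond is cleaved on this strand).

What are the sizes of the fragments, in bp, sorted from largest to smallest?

StuI sites (AGGCCT) start at positions 6, 23, 46, 124.
StuI cuts after base 3 of each site, so after positions 8, 25, 48, 126.
Linear molecule, 4 cuts → 5 fragments:
  1–8 → 8 bp
  9–25 → 17 bp
  26–48 → 23 bp
  49–126 → 78 bp
  127–138 → 12 bp
Sorted largest to smallest: 78, 23, 17, 12, 8 bp.

78, 23, 17, 12, 8 bp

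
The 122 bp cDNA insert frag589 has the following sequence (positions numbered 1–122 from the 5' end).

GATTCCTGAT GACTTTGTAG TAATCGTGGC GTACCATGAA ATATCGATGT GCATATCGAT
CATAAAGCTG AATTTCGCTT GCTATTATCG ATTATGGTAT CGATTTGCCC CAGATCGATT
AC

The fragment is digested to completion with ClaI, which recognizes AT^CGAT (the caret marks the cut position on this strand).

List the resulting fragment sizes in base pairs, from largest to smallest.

ClaI sites (ATCGAT) start at positions 43, 55, 87, 99, 114.
ClaI cuts after base 2 of each site, so after positions 44, 56, 88, 100, 115.
Linear molecule, 5 cuts → 6 fragments:
  1–44 → 44 bp
  45–56 → 12 bp
  57–88 → 32 bp
  89–100 → 12 bp
  101–115 → 15 bp
  116–122 → 7 bp
Sorted largest to smallest: 44, 32, 15, 12, 12, 7 bp.

44, 32, 15, 12, 12, 7 bp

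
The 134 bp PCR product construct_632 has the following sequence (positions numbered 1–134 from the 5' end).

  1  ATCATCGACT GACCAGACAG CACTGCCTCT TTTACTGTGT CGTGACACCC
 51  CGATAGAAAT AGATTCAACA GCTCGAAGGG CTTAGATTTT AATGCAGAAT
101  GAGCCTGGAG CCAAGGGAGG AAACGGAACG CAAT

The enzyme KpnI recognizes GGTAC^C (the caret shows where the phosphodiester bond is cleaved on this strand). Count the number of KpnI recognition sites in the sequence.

0

No occurrence of GGTACC is present in the sequence.
KpnI does not cut: 0 sites.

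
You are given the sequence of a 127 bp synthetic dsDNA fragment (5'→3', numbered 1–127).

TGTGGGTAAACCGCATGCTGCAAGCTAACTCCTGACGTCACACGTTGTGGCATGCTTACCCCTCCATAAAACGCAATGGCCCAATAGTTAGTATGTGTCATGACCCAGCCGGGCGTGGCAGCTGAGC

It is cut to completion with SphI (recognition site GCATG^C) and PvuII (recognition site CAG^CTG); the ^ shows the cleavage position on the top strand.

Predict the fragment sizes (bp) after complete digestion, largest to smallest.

SphI sites (GCATGC) start at positions 13, 50.
SphI cuts after base 5 of each site (before the last base), so after positions 17, 54.
The PvuII site (CAGCTG) starts at position 119.
PvuII cuts after base 3 of each site, so after position 121.
Combined cut positions: 17, 54, 121.
Linear molecule, 3 cuts → 4 fragments:
  1–17 → 17 bp
  18–54 → 37 bp
  55–121 → 67 bp
  122–127 → 6 bp
Sorted largest to smallest: 67, 37, 17, 6 bp.

67, 37, 17, 6 bp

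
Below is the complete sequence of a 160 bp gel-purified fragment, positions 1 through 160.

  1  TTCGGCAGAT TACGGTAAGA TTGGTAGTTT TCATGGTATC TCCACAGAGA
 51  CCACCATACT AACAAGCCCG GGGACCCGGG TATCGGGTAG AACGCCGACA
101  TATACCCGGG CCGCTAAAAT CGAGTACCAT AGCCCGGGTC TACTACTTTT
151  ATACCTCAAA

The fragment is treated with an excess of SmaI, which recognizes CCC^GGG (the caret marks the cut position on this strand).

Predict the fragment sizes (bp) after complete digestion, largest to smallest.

69, 30, 28, 25, 8 bp

SmaI sites (CCCGGG) start at positions 67, 75, 105, 133.
SmaI cuts after base 3 of each site, so after positions 69, 77, 107, 135.
Linear molecule, 4 cuts → 5 fragments:
  1–69 → 69 bp
  70–77 → 8 bp
  78–107 → 30 bp
  108–135 → 28 bp
  136–160 → 25 bp
Sorted largest to smallest: 69, 30, 28, 25, 8 bp.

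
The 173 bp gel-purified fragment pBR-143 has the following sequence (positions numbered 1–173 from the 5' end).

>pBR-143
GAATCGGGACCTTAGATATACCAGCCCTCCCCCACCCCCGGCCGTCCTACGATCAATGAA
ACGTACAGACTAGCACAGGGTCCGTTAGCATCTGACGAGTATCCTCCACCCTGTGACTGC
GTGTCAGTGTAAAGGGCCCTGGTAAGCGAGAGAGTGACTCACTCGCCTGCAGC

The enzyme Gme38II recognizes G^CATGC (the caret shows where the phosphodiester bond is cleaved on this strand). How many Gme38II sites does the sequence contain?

0

No occurrence of GCATGC is present in the sequence.
Gme38II does not cut: 0 sites.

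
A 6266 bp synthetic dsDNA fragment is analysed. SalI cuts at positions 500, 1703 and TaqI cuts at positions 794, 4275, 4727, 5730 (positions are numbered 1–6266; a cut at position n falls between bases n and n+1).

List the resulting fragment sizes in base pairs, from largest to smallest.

Combined cut positions (sorted): 500, 794, 1703, 4275, 4727, 5730.
Linear molecule, 6 cuts → 7 fragments:
  500 − 0 = 500 bp
  794 − 500 = 294 bp
  1703 − 794 = 909 bp
  4275 − 1703 = 2572 bp
  4727 − 4275 = 452 bp
  5730 − 4727 = 1003 bp
  6266 − 5730 = 536 bp
Sorted largest to smallest: 2572, 1003, 909, 536, 500, 452, 294 bp.

2572, 1003, 909, 536, 500, 452, 294 bp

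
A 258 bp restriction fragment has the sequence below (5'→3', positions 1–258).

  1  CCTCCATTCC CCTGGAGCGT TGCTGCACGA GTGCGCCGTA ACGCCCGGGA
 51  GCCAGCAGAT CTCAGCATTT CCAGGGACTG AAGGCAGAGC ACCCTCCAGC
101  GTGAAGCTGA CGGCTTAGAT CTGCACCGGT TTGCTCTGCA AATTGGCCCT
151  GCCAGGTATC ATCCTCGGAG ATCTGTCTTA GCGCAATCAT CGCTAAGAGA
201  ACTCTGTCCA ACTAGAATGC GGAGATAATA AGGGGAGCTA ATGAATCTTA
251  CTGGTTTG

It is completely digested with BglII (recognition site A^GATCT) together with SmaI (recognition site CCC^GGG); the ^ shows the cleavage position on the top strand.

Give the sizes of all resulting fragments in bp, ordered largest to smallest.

BglII sites (AGATCT) start at positions 57, 117, 169.
BglII cuts after the first base of each site, so after positions 57, 117, 169.
The SmaI site (CCCGGG) starts at position 44.
SmaI cuts after base 3 of each site, so after position 46.
Combined cut positions: 46, 57, 117, 169.
Linear molecule, 4 cuts → 5 fragments:
  1–46 → 46 bp
  47–57 → 11 bp
  58–117 → 60 bp
  118–169 → 52 bp
  170–258 → 89 bp
Sorted largest to smallest: 89, 60, 52, 46, 11 bp.

89, 60, 52, 46, 11 bp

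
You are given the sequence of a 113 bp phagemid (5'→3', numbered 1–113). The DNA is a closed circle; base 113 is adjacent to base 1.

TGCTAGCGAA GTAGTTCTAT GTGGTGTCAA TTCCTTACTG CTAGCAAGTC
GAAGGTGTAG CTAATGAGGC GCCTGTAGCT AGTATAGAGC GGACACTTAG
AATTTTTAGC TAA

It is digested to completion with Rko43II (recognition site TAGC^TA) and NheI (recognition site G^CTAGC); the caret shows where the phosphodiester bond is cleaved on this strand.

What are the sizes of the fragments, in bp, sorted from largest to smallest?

38, 31, 21, 18, 5 bp

Rko43II sites (TAGCTA) start at positions 58, 76, 107.
Rko43II cuts after base 4 of each site, so after positions 61, 79, 110.
NheI sites (GCTAGC) start at positions 2, 40.
NheI cuts after the first base of each site, so after positions 2, 40.
Combined cut positions: 2, 40, 61, 79, 110.
Circular molecule, 5 cuts → 5 fragments:
  3–40 → 38 bp
  41–61 → 21 bp
  62–79 → 18 bp
  80–110 → 31 bp
  111–113 then 1–2 → 3 + 2 = 5 bp
Sorted largest to smallest: 38, 31, 21, 18, 5 bp.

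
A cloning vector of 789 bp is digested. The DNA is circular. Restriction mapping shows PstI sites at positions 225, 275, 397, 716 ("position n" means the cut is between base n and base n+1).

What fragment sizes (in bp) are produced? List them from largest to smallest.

Circular molecule, 4 cuts → 4 fragments:
  275 − 225 = 50 bp
  397 − 275 = 122 bp
  716 − 397 = 319 bp
  wrap: 789 − 716 + 225 = 298 bp
Sorted largest to smallest: 319, 298, 122, 50 bp.

319, 298, 122, 50 bp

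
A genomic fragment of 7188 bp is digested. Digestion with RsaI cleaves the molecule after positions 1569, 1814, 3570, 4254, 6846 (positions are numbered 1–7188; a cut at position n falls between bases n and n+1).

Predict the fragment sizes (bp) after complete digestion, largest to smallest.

2592, 1756, 1569, 684, 342, 245 bp

Linear molecule, 5 cuts → 6 fragments:
  1569 − 0 = 1569 bp
  1814 − 1569 = 245 bp
  3570 − 1814 = 1756 bp
  4254 − 3570 = 684 bp
  6846 − 4254 = 2592 bp
  7188 − 6846 = 342 bp
Sorted largest to smallest: 2592, 1756, 1569, 684, 342, 245 bp.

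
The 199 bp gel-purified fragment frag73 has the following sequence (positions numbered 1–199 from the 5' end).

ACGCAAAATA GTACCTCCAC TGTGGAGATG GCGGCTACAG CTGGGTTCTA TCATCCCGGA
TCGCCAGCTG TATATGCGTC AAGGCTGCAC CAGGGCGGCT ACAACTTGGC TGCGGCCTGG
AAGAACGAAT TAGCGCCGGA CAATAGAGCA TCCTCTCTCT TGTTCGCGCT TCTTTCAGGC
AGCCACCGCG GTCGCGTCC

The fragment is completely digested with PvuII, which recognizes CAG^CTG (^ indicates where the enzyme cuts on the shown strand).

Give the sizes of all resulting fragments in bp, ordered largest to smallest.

PvuII sites (CAGCTG) start at positions 38, 65.
PvuII cuts after base 3 of each site, so after positions 40, 67.
Linear molecule, 2 cuts → 3 fragments:
  1–40 → 40 bp
  41–67 → 27 bp
  68–199 → 132 bp
Sorted largest to smallest: 132, 40, 27 bp.

132, 40, 27 bp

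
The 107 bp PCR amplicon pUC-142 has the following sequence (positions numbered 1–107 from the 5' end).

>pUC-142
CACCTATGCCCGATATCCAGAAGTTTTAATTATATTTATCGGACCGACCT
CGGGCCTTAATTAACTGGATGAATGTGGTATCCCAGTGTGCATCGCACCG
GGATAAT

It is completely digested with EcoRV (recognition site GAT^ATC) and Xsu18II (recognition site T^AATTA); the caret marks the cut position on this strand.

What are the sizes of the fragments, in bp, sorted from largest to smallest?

The EcoRV site (GATATC) starts at position 12.
EcoRV cuts after base 3 of each site, so after position 14.
Xsu18II sites (TAATTA) start at positions 27, 58.
Xsu18II cuts after the first base of each site, so after positions 27, 58.
Combined cut positions: 14, 27, 58.
Linear molecule, 3 cuts → 4 fragments:
  1–14 → 14 bp
  15–27 → 13 bp
  28–58 → 31 bp
  59–107 → 49 bp
Sorted largest to smallest: 49, 31, 14, 13 bp.

49, 31, 14, 13 bp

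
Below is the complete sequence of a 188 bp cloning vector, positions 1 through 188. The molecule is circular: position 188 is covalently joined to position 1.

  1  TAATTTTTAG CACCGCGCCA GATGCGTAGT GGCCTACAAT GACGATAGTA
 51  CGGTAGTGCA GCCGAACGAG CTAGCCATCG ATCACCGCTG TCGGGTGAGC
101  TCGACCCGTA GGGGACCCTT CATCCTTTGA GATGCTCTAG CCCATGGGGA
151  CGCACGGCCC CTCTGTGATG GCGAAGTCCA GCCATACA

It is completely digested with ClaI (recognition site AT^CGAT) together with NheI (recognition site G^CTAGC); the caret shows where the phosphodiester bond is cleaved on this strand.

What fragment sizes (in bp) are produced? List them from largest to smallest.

The ClaI site (ATCGAT) starts at position 77.
ClaI cuts after base 2 of each site, so after position 78.
The NheI site (GCTAGC) starts at position 70.
NheI cuts after the first base of each site, so after position 70.
Combined cut positions: 70, 78.
Circular molecule, 2 cuts → 2 fragments:
  71–78 → 8 bp
  79–188 then 1–70 → 110 + 70 = 180 bp
Sorted largest to smallest: 180, 8 bp.

180, 8 bp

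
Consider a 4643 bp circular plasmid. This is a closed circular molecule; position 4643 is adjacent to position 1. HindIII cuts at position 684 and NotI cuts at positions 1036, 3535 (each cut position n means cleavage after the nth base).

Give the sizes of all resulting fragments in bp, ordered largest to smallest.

2499, 1792, 352 bp

Combined cut positions (sorted): 684, 1036, 3535.
Circular molecule, 3 cuts → 3 fragments:
  1036 − 684 = 352 bp
  3535 − 1036 = 2499 bp
  wrap: 4643 − 3535 + 684 = 1792 bp
Sorted largest to smallest: 2499, 1792, 352 bp.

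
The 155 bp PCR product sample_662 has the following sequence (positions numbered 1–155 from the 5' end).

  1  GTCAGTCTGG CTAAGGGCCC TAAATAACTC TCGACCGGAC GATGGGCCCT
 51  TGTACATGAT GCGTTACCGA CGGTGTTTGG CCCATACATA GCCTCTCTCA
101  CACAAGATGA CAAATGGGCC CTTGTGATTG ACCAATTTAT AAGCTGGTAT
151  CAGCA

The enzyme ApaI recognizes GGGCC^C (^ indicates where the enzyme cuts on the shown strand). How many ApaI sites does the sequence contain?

GGGCCC occurs starting at positions 15, 44, 116.
ApaI cuts at 3 sites.

3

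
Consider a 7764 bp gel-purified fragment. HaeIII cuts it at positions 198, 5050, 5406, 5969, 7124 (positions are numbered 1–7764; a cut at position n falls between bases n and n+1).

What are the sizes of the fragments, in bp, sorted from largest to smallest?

4852, 1155, 640, 563, 356, 198 bp

Linear molecule, 5 cuts → 6 fragments:
  198 − 0 = 198 bp
  5050 − 198 = 4852 bp
  5406 − 5050 = 356 bp
  5969 − 5406 = 563 bp
  7124 − 5969 = 1155 bp
  7764 − 7124 = 640 bp
Sorted largest to smallest: 4852, 1155, 640, 563, 356, 198 bp.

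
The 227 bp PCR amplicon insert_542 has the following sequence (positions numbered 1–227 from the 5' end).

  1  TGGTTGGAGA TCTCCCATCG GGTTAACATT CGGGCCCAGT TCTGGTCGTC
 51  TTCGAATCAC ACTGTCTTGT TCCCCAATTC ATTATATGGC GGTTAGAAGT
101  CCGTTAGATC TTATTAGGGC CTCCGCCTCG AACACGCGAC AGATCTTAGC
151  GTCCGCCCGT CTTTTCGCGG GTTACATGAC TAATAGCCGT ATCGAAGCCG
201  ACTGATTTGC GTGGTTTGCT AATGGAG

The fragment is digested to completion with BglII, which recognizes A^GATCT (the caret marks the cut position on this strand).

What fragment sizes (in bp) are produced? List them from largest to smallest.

98, 86, 35, 8 bp

BglII sites (AGATCT) start at positions 8, 106, 141.
BglII cuts after the first base of each site, so after positions 8, 106, 141.
Linear molecule, 3 cuts → 4 fragments:
  1–8 → 8 bp
  9–106 → 98 bp
  107–141 → 35 bp
  142–227 → 86 bp
Sorted largest to smallest: 98, 86, 35, 8 bp.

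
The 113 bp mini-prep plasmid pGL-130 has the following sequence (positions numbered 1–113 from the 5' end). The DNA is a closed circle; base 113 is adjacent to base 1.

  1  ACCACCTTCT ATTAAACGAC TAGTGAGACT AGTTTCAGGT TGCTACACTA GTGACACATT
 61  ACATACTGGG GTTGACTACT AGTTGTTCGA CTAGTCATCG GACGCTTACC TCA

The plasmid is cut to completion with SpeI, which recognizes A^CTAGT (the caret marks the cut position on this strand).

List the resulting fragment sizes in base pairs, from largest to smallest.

42, 31, 19, 12, 9 bp

SpeI sites (ACTAGT) start at positions 19, 28, 47, 78, 90.
SpeI cuts after the first base of each site, so after positions 19, 28, 47, 78, 90.
Circular molecule, 5 cuts → 5 fragments:
  20–28 → 9 bp
  29–47 → 19 bp
  48–78 → 31 bp
  79–90 → 12 bp
  91–113 then 1–19 → 23 + 19 = 42 bp
Sorted largest to smallest: 42, 31, 19, 12, 9 bp.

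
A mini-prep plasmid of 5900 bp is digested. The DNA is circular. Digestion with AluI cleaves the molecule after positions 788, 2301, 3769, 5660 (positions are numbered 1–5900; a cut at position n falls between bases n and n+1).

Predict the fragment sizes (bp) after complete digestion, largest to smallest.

1891, 1513, 1468, 1028 bp

Circular molecule, 4 cuts → 4 fragments:
  2301 − 788 = 1513 bp
  3769 − 2301 = 1468 bp
  5660 − 3769 = 1891 bp
  wrap: 5900 − 5660 + 788 = 1028 bp
Sorted largest to smallest: 1891, 1513, 1468, 1028 bp.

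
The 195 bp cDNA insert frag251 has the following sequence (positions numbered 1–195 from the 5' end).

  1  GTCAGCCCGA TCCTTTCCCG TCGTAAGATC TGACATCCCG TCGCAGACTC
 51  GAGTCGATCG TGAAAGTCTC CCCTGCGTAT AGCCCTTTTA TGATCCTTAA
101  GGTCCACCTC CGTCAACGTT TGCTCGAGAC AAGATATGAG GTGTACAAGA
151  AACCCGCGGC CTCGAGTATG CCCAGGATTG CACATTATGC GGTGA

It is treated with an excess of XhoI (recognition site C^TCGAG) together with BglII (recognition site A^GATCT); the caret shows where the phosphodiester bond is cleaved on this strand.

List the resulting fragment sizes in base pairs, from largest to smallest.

75, 38, 34, 26, 22 bp

XhoI sites (CTCGAG) start at positions 48, 123, 161.
XhoI cuts after the first base of each site, so after positions 48, 123, 161.
The BglII site (AGATCT) starts at position 26.
BglII cuts after the first base of each site, so after position 26.
Combined cut positions: 26, 48, 123, 161.
Linear molecule, 4 cuts → 5 fragments:
  1–26 → 26 bp
  27–48 → 22 bp
  49–123 → 75 bp
  124–161 → 38 bp
  162–195 → 34 bp
Sorted largest to smallest: 75, 38, 34, 26, 22 bp.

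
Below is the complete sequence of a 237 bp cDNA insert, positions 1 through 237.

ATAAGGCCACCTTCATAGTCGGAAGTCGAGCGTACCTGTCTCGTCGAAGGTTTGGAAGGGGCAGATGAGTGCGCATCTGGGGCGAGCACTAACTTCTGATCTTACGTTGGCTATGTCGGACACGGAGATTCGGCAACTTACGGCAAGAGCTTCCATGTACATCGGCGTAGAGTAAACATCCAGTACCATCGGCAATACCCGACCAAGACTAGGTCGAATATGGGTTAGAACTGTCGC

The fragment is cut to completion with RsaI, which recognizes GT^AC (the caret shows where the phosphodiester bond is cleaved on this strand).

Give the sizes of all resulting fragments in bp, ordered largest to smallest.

RsaI sites (GTAC) start at positions 32, 157, 183.
RsaI cuts after base 2 of each site, so after positions 33, 158, 184.
Linear molecule, 3 cuts → 4 fragments:
  1–33 → 33 bp
  34–158 → 125 bp
  159–184 → 26 bp
  185–237 → 53 bp
Sorted largest to smallest: 125, 53, 33, 26 bp.

125, 53, 33, 26 bp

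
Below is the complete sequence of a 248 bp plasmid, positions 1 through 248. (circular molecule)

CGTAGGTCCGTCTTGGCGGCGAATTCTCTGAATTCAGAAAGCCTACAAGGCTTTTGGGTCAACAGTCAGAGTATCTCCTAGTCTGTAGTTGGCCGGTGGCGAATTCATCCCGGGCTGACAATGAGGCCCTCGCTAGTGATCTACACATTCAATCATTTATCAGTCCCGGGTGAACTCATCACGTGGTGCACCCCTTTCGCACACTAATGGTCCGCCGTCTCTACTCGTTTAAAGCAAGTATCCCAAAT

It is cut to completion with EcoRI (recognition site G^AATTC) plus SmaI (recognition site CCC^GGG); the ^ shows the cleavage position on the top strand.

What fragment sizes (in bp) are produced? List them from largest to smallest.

102, 71, 56, 10, 9 bp

EcoRI sites (GAATTC) start at positions 21, 30, 101.
EcoRI cuts after the first base of each site, so after positions 21, 30, 101.
SmaI sites (CCCGGG) start at positions 109, 165.
SmaI cuts after base 3 of each site, so after positions 111, 167.
Combined cut positions: 21, 30, 101, 111, 167.
Circular molecule, 5 cuts → 5 fragments:
  22–30 → 9 bp
  31–101 → 71 bp
  102–111 → 10 bp
  112–167 → 56 bp
  168–248 then 1–21 → 81 + 21 = 102 bp
Sorted largest to smallest: 102, 71, 56, 10, 9 bp.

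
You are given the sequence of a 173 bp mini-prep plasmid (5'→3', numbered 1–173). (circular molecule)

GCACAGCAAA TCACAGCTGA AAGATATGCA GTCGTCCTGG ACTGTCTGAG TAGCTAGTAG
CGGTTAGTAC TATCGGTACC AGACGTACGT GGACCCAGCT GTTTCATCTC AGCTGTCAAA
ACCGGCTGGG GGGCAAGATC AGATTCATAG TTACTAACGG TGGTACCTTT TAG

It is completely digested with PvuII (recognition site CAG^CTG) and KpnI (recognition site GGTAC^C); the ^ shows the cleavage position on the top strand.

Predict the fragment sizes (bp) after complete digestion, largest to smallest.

PvuII sites (CAGCTG) start at positions 14, 96, 110.
PvuII cuts after base 3 of each site, so after positions 16, 98, 112.
KpnI sites (GGTACC) start at positions 75, 162.
KpnI cuts after base 5 of each site (before the last base), so after positions 79, 166.
Combined cut positions: 16, 79, 98, 112, 166.
Circular molecule, 5 cuts → 5 fragments:
  17–79 → 63 bp
  80–98 → 19 bp
  99–112 → 14 bp
  113–166 → 54 bp
  167–173 then 1–16 → 7 + 16 = 23 bp
Sorted largest to smallest: 63, 54, 23, 19, 14 bp.

63, 54, 23, 19, 14 bp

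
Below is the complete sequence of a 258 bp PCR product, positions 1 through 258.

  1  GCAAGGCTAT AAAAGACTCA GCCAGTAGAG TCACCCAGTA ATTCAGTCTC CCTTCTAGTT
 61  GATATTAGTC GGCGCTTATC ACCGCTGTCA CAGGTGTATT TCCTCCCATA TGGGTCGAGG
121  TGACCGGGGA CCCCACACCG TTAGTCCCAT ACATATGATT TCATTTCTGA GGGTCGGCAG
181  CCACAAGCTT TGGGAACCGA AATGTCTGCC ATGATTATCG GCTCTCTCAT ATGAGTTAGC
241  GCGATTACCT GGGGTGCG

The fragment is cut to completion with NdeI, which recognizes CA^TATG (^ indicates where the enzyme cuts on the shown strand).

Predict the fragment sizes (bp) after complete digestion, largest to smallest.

NdeI sites (CATATG) start at positions 107, 152, 228.
NdeI cuts after base 2 of each site, so after positions 108, 153, 229.
Linear molecule, 3 cuts → 4 fragments:
  1–108 → 108 bp
  109–153 → 45 bp
  154–229 → 76 bp
  230–258 → 29 bp
Sorted largest to smallest: 108, 76, 45, 29 bp.

108, 76, 45, 29 bp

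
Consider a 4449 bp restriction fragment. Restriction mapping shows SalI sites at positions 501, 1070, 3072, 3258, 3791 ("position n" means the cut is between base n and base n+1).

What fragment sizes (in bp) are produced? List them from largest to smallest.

2002, 658, 569, 533, 501, 186 bp

Linear molecule, 5 cuts → 6 fragments:
  501 − 0 = 501 bp
  1070 − 501 = 569 bp
  3072 − 1070 = 2002 bp
  3258 − 3072 = 186 bp
  3791 − 3258 = 533 bp
  4449 − 3791 = 658 bp
Sorted largest to smallest: 2002, 658, 569, 533, 501, 186 bp.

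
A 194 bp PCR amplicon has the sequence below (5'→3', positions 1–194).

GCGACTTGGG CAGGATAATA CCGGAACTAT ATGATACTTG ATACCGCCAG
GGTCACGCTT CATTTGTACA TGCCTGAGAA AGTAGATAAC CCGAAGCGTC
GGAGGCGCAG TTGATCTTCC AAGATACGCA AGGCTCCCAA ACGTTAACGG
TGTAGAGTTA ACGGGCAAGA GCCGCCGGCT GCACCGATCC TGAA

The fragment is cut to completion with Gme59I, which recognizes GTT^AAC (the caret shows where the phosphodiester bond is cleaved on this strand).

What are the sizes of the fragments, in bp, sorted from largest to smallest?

145, 35, 14 bp

Gme59I sites (GTTAAC) start at positions 143, 157.
Gme59I cuts after base 3 of each site, so after positions 145, 159.
Linear molecule, 2 cuts → 3 fragments:
  1–145 → 145 bp
  146–159 → 14 bp
  160–194 → 35 bp
Sorted largest to smallest: 145, 35, 14 bp.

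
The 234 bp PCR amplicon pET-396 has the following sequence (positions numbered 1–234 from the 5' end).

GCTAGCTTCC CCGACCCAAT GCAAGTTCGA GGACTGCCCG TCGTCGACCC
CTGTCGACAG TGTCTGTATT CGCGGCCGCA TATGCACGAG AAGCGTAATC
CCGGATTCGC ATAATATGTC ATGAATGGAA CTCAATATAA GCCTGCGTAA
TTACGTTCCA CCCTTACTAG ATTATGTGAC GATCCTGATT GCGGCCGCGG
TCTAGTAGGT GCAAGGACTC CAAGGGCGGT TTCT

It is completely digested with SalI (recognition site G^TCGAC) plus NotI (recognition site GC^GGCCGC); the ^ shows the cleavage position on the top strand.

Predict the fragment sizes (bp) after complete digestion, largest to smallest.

119, 43, 42, 20, 10 bp

SalI sites (GTCGAC) start at positions 43, 53.
SalI cuts after the first base of each site, so after positions 43, 53.
NotI sites (GCGGCCGC) start at positions 72, 191.
NotI cuts after base 2 of each site, so after positions 73, 192.
Combined cut positions: 43, 53, 73, 192.
Linear molecule, 4 cuts → 5 fragments:
  1–43 → 43 bp
  44–53 → 10 bp
  54–73 → 20 bp
  74–192 → 119 bp
  193–234 → 42 bp
Sorted largest to smallest: 119, 43, 42, 20, 10 bp.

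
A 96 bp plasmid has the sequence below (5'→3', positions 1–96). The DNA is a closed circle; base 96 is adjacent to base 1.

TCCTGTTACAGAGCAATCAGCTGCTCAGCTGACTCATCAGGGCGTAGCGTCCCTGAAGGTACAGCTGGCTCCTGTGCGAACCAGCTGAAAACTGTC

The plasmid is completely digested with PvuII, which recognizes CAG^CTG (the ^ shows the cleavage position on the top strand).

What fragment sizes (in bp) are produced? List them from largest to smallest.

36, 32, 20, 8 bp

PvuII sites (CAGCTG) start at positions 18, 26, 62, 82.
PvuII cuts after base 3 of each site, so after positions 20, 28, 64, 84.
Circular molecule, 4 cuts → 4 fragments:
  21–28 → 8 bp
  29–64 → 36 bp
  65–84 → 20 bp
  85–96 then 1–20 → 12 + 20 = 32 bp
Sorted largest to smallest: 36, 32, 20, 8 bp.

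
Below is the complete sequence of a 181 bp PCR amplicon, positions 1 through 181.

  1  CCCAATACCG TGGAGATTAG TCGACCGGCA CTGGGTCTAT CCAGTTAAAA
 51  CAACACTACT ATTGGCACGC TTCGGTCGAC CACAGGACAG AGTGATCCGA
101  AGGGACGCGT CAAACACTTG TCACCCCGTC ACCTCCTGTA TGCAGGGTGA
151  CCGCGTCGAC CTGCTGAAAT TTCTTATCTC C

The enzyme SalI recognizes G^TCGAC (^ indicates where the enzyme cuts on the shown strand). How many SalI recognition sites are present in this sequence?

GTCGAC occurs starting at positions 20, 75, 155.
SalI cuts at 3 sites.

3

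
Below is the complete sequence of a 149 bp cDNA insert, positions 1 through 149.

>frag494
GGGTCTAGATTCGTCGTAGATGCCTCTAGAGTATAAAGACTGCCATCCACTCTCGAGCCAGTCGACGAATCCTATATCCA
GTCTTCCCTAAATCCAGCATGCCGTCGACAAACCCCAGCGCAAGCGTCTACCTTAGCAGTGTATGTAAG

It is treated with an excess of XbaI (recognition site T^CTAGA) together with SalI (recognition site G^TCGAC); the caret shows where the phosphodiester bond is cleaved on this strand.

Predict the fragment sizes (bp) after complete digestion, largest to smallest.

XbaI sites (TCTAGA) start at positions 4, 25.
XbaI cuts after the first base of each site, so after positions 4, 25.
SalI sites (GTCGAC) start at positions 61, 104.
SalI cuts after the first base of each site, so after positions 61, 104.
Combined cut positions: 4, 25, 61, 104.
Linear molecule, 4 cuts → 5 fragments:
  1–4 → 4 bp
  5–25 → 21 bp
  26–61 → 36 bp
  62–104 → 43 bp
  105–149 → 45 bp
Sorted largest to smallest: 45, 43, 36, 21, 4 bp.

45, 43, 36, 21, 4 bp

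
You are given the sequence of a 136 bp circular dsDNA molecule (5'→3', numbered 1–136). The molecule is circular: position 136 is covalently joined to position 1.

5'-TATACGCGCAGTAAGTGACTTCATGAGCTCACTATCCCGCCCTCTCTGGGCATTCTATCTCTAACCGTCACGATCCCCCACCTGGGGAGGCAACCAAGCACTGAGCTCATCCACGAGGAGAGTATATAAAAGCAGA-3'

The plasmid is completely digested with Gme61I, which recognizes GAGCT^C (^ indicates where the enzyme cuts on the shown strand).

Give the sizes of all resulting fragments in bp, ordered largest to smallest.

78, 58 bp

Gme61I sites (GAGCTC) start at positions 25, 103.
Gme61I cuts after base 5 of each site (before the last base), so after positions 29, 107.
Circular molecule, 2 cuts → 2 fragments:
  30–107 → 78 bp
  108–136 then 1–29 → 29 + 29 = 58 bp
Sorted largest to smallest: 78, 58 bp.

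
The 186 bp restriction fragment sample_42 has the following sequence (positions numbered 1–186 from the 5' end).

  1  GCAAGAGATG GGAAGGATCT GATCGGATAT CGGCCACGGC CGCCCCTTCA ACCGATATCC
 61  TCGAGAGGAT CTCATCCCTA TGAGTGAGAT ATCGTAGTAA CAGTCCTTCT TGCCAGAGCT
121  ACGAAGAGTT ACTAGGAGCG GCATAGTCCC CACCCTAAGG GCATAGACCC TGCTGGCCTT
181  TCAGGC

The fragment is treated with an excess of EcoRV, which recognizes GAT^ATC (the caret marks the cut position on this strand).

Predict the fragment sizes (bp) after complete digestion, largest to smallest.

96, 34, 28, 28 bp

EcoRV sites (GATATC) start at positions 26, 54, 88.
EcoRV cuts after base 3 of each site, so after positions 28, 56, 90.
Linear molecule, 3 cuts → 4 fragments:
  1–28 → 28 bp
  29–56 → 28 bp
  57–90 → 34 bp
  91–186 → 96 bp
Sorted largest to smallest: 96, 34, 28, 28 bp.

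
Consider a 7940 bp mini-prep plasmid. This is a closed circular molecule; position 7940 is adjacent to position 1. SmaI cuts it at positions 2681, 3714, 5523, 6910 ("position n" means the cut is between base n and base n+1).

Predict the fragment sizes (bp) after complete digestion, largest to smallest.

3711, 1809, 1387, 1033 bp

Circular molecule, 4 cuts → 4 fragments:
  3714 − 2681 = 1033 bp
  5523 − 3714 = 1809 bp
  6910 − 5523 = 1387 bp
  wrap: 7940 − 6910 + 2681 = 3711 bp
Sorted largest to smallest: 3711, 1809, 1387, 1033 bp.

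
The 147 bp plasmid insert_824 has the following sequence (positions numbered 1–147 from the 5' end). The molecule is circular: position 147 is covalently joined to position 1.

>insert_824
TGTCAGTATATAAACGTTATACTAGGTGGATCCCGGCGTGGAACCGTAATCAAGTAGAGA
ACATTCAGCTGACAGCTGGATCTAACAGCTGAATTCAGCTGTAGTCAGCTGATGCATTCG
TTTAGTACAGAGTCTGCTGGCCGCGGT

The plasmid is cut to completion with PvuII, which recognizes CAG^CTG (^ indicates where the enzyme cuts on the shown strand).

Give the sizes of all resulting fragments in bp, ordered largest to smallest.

107, 13, 10, 10, 7 bp

PvuII sites (CAGCTG) start at positions 66, 73, 86, 96, 106.
PvuII cuts after base 3 of each site, so after positions 68, 75, 88, 98, 108.
Circular molecule, 5 cuts → 5 fragments:
  69–75 → 7 bp
  76–88 → 13 bp
  89–98 → 10 bp
  99–108 → 10 bp
  109–147 then 1–68 → 39 + 68 = 107 bp
Sorted largest to smallest: 107, 13, 10, 10, 7 bp.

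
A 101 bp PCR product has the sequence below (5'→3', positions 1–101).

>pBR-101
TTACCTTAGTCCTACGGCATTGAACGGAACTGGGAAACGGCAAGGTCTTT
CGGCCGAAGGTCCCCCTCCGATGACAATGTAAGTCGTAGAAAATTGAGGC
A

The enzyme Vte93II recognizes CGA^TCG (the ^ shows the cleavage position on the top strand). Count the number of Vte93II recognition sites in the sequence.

0

No occurrence of CGATCG is present in the sequence.
Vte93II does not cut: 0 sites.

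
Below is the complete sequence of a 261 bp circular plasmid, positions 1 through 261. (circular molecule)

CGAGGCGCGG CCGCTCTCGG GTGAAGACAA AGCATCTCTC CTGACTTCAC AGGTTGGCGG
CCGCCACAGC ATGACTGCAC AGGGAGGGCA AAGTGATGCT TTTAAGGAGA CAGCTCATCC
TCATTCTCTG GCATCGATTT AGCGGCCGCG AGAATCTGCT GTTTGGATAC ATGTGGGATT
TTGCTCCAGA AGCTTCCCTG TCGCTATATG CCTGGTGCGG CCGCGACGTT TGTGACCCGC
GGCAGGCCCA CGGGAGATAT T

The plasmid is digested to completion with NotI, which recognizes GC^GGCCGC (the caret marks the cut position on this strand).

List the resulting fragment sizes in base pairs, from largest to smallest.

NotI sites (GCGGCCGC) start at positions 7, 57, 142, 217.
NotI cuts after base 2 of each site, so after positions 8, 58, 143, 218.
Circular molecule, 4 cuts → 4 fragments:
  9–58 → 50 bp
  59–143 → 85 bp
  144–218 → 75 bp
  219–261 then 1–8 → 43 + 8 = 51 bp
Sorted largest to smallest: 85, 75, 51, 50 bp.

85, 75, 51, 50 bp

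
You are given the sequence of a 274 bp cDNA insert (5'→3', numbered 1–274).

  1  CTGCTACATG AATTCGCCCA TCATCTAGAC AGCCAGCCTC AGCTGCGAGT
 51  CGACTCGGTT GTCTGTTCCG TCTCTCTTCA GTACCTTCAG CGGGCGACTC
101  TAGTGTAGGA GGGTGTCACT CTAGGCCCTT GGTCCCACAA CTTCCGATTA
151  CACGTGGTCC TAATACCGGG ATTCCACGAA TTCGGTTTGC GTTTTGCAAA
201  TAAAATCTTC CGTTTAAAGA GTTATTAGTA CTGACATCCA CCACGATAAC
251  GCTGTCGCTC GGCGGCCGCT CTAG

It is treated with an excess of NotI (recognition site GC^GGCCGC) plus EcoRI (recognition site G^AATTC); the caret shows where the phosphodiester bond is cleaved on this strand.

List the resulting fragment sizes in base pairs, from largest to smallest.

The NotI site (GCGGCCGC) starts at position 262.
NotI cuts after base 2 of each site, so after position 263.
EcoRI sites (GAATTC) start at positions 10, 178.
EcoRI cuts after the first base of each site, so after positions 10, 178.
Combined cut positions: 10, 178, 263.
Linear molecule, 3 cuts → 4 fragments:
  1–10 → 10 bp
  11–178 → 168 bp
  179–263 → 85 bp
  264–274 → 11 bp
Sorted largest to smallest: 168, 85, 11, 10 bp.

168, 85, 11, 10 bp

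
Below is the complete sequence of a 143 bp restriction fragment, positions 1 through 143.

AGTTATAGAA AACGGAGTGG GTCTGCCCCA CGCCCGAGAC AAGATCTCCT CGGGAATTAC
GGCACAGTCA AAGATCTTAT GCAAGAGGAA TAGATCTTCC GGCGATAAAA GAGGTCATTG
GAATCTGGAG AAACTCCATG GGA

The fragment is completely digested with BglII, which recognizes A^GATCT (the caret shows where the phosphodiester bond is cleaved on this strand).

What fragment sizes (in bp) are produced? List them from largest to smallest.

BglII sites (AGATCT) start at positions 42, 72, 92.
BglII cuts after the first base of each site, so after positions 42, 72, 92.
Linear molecule, 3 cuts → 4 fragments:
  1–42 → 42 bp
  43–72 → 30 bp
  73–92 → 20 bp
  93–143 → 51 bp
Sorted largest to smallest: 51, 42, 30, 20 bp.

51, 42, 30, 20 bp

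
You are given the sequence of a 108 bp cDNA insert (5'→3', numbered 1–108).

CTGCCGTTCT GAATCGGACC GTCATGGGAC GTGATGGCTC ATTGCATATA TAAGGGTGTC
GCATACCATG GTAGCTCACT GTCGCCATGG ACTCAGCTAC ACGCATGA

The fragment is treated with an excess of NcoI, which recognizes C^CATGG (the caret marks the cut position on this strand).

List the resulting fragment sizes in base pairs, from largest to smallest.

66, 23, 19 bp

NcoI sites (CCATGG) start at positions 66, 85.
NcoI cuts after the first base of each site, so after positions 66, 85.
Linear molecule, 2 cuts → 3 fragments:
  1–66 → 66 bp
  67–85 → 19 bp
  86–108 → 23 bp
Sorted largest to smallest: 66, 23, 19 bp.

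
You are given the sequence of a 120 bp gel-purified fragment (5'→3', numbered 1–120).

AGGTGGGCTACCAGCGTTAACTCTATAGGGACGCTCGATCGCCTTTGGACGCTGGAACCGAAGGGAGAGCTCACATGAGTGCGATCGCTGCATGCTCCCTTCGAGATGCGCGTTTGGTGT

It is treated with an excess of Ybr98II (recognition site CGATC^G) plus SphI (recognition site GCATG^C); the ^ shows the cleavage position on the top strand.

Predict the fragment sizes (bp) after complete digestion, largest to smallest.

Ybr98II sites (CGATCG) start at positions 36, 82.
Ybr98II cuts after base 5 of each site (before the last base), so after positions 40, 86.
The SphI site (GCATGC) starts at position 90.
SphI cuts after base 5 of each site (before the last base), so after position 94.
Combined cut positions: 40, 86, 94.
Linear molecule, 3 cuts → 4 fragments:
  1–40 → 40 bp
  41–86 → 46 bp
  87–94 → 8 bp
  95–120 → 26 bp
Sorted largest to smallest: 46, 40, 26, 8 bp.

46, 40, 26, 8 bp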